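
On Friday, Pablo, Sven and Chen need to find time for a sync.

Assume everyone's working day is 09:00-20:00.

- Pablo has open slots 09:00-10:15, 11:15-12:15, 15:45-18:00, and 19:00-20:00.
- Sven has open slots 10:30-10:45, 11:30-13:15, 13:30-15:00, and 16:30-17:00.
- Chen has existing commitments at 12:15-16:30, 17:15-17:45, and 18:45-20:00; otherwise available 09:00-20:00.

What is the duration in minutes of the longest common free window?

45 minutes

Chen free within 09:00–20:00: 09:00–12:15, 16:30–17:15, 17:45–18:45.
Pablo ∩ Sven: 11:30–12:15, 16:30–17:00.
Pablo ∩ Sven ∩ Chen: 11:30–12:15, 16:30–17:00.
Common window lengths: 45, 30 min; longest is 45.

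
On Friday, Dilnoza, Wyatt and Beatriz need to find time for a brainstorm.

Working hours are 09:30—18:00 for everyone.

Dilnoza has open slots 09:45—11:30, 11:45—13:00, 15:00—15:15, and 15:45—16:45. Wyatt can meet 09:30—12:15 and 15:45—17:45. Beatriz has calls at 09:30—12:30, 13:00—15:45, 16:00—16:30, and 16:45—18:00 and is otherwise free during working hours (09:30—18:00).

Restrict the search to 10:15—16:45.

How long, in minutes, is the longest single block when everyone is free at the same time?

15 minutes

Beatriz free within 09:30–18:00: 12:30–13:00, 15:45–16:00, 16:30–16:45.
Dilnoza ∩ Wyatt: 09:45–11:30, 11:45–12:15, 15:45–16:45.
Dilnoza ∩ Wyatt ∩ Beatriz: 15:45–16:00, 16:30–16:45.
Restricted to 10:15–16:45: 15:45–16:00, 16:30–16:45.
Common window lengths: 15, 15 min; longest is 15.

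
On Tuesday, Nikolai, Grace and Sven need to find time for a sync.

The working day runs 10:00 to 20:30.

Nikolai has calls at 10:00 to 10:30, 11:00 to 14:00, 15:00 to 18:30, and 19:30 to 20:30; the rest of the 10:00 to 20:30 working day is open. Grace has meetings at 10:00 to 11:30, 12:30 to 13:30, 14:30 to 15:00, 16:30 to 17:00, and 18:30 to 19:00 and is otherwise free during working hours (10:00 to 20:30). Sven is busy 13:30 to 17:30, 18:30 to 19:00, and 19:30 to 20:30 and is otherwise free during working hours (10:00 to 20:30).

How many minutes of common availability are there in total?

30 minutes

Nikolai free within 10:00–20:30: 10:30–11:00, 14:00–15:00, 18:30–19:30.
Grace free within 10:00–20:30: 11:30–12:30, 13:30–14:30, 15:00–16:30, 17:00–18:30, 19:00–20:30.
Sven free within 10:00–20:30: 10:00–13:30, 17:30–18:30, 19:00–19:30.
Nikolai ∩ Grace: 14:00–14:30, 19:00–19:30.
Nikolai ∩ Grace ∩ Sven: 19:00–19:30.
Total common minutes: 30.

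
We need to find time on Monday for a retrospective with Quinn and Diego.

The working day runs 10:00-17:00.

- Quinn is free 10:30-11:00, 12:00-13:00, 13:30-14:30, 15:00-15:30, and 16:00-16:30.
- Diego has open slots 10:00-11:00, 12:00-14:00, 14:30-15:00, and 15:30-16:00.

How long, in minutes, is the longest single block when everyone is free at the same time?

Quinn ∩ Diego: 10:30–11:00, 12:00–13:00, 13:30–14:00.
Common window lengths: 30, 60, 30 min; longest is 60.

60 minutes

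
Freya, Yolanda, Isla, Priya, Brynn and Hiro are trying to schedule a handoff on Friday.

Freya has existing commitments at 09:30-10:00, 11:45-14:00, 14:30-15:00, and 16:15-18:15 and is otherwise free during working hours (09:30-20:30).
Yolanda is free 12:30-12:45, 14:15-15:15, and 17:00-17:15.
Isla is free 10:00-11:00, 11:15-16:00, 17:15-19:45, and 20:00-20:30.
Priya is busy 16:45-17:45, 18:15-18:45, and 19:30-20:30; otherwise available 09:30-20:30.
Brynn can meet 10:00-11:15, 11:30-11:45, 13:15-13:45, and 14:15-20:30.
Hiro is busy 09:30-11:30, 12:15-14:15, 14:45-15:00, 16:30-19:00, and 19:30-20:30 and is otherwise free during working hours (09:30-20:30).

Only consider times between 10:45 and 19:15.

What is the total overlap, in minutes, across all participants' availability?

Freya free within 09:30–20:30: 10:00–11:45, 14:00–14:30, 15:00–16:15, 18:15–20:30.
Priya free within 09:30–20:30: 09:30–16:45, 17:45–18:15, 18:45–19:30.
Hiro free within 09:30–20:30: 11:30–12:15, 14:15–14:45, 15:00–16:30, 19:00–19:30.
Freya ∩ Yolanda: 14:15–14:30, 15:00–15:15.
Freya ∩ Yolanda ∩ Isla: 14:15–14:30, 15:00–15:15.
Freya ∩ Yolanda ∩ Isla ∩ Priya: 14:15–14:30, 15:00–15:15.
Freya ∩ Yolanda ∩ Isla ∩ Priya ∩ Brynn: 14:15–14:30, 15:00–15:15.
Freya ∩ Yolanda ∩ Isla ∩ Priya ∩ Brynn ∩ Hiro: 14:15–14:30, 15:00–15:15.
Restricted to 10:45–19:15: 14:15–14:30, 15:00–15:15.
Total common minutes: 15 + 15 = 30.

30 minutes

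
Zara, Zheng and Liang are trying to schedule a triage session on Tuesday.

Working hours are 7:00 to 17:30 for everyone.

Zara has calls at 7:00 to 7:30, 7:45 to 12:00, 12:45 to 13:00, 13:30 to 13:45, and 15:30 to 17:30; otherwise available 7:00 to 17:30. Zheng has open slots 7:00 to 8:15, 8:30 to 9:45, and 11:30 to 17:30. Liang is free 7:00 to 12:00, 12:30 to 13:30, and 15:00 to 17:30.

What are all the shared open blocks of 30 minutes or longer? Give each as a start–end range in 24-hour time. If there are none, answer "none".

Zara free within 07:00–17:30: 07:30–07:45, 12:00–12:45, 13:00–13:30, 13:45–15:30.
Zara ∩ Zheng: 07:30–07:45, 12:00–12:45, 13:00–13:30, 13:45–15:30.
Zara ∩ Zheng ∩ Liang: 07:30–07:45, 12:30–12:45, 13:00–13:30, 15:00–15:30.
Windows ≥ 30 min: 13:00–13:30, 15:00–15:30.

13:00–13:30, 15:00–15:30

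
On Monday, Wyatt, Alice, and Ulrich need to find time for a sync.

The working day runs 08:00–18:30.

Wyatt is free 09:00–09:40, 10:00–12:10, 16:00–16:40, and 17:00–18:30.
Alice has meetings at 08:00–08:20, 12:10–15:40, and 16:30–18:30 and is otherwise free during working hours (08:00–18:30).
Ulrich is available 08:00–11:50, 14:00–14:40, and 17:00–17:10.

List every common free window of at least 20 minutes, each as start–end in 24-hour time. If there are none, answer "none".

09:00–09:40, 10:00–11:50

Alice free within 08:00–18:30: 08:20–12:10, 15:40–16:30.
Wyatt ∩ Alice: 09:00–09:40, 10:00–12:10, 16:00–16:30.
Wyatt ∩ Alice ∩ Ulrich: 09:00–09:40, 10:00–11:50.
Windows ≥ 20 min: 09:00–09:40, 10:00–11:50.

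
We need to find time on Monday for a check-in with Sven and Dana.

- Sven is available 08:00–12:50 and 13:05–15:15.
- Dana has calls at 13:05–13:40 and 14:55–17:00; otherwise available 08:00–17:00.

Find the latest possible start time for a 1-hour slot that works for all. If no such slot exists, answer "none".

13:55

Dana free within 08:00–17:00: 08:00–13:05, 13:40–14:55.
Sven ∩ Dana: 08:00–12:50, 13:40–14:55.
Windows ≥ 60 min: 08:00–12:50, 13:40–14:55.
Latest start in the last window 13:40–14:55 is 14:55 − 60 min = 13:55.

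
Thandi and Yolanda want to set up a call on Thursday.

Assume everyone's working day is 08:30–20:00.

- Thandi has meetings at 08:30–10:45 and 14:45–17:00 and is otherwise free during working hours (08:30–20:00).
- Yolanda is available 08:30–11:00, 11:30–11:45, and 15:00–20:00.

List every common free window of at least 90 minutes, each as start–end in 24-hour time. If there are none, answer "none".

17:00–20:00

Thandi free within 08:30–20:00: 10:45–14:45, 17:00–20:00.
Thandi ∩ Yolanda: 10:45–11:00, 11:30–11:45, 17:00–20:00.
Windows ≥ 90 min: 17:00–20:00.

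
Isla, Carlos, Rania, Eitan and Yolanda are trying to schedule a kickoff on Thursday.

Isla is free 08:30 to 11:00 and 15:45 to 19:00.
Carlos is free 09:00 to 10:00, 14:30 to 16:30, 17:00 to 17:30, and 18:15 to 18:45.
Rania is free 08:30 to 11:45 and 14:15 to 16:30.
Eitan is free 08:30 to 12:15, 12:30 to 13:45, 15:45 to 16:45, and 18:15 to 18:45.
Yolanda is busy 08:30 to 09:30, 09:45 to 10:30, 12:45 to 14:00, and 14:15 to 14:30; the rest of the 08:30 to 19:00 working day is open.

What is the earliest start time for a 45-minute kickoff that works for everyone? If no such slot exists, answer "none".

Yolanda free within 08:30–19:00: 09:30–09:45, 10:30–12:45, 14:00–14:15, 14:30–19:00.
Isla ∩ Carlos: 09:00–10:00, 15:45–16:30, 17:00–17:30, 18:15–18:45.
Isla ∩ Carlos ∩ Rania: 09:00–10:00, 15:45–16:30.
Isla ∩ Carlos ∩ Rania ∩ Eitan: 09:00–10:00, 15:45–16:30.
Isla ∩ Carlos ∩ Rania ∩ Eitan ∩ Yolanda: 09:30–09:45, 15:45–16:30.
Windows ≥ 45 min: 15:45–16:30.
Earliest such window starts at 15:45.

15:45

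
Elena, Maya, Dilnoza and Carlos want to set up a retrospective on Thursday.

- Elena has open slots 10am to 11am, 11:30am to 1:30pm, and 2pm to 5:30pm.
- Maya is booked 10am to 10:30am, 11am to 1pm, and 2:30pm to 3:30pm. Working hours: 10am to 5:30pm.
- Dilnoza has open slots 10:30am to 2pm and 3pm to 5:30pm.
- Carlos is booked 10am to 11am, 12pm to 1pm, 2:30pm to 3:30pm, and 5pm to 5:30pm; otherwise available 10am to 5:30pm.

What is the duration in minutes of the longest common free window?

Maya free within 10:00–17:30: 10:30–11:00, 13:00–14:30, 15:30–17:30.
Carlos free within 10:00–17:30: 11:00–12:00, 13:00–14:30, 15:30–17:00.
Elena ∩ Maya: 10:30–11:00, 13:00–13:30, 14:00–14:30, 15:30–17:30.
Elena ∩ Maya ∩ Dilnoza: 10:30–11:00, 13:00–13:30, 15:30–17:30.
Elena ∩ Maya ∩ Dilnoza ∩ Carlos: 13:00–13:30, 15:30–17:00.
Common window lengths: 30, 90 min; longest is 90.

90 minutes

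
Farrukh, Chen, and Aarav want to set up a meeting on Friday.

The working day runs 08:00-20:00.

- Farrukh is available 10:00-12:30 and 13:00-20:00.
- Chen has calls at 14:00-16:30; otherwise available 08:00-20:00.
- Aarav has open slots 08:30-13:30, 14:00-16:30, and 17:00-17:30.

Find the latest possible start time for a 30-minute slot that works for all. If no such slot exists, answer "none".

Chen free within 08:00–20:00: 08:00–14:00, 16:30–20:00.
Farrukh ∩ Chen: 10:00–12:30, 13:00–14:00, 16:30–20:00.
Farrukh ∩ Chen ∩ Aarav: 10:00–12:30, 13:00–13:30, 17:00–17:30.
Windows ≥ 30 min: 10:00–12:30, 13:00–13:30, 17:00–17:30.
Latest start in the last window 17:00–17:30 is 17:30 − 30 min = 17:00.

17:00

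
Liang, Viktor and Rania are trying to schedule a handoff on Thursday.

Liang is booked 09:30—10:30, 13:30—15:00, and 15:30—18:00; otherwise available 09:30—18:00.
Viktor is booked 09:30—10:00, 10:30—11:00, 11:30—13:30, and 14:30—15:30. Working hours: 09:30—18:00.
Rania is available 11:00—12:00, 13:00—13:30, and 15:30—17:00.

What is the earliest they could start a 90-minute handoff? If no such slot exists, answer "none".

none

Liang free within 09:30–18:00: 10:30–13:30, 15:00–15:30.
Viktor free within 09:30–18:00: 10:00–10:30, 11:00–11:30, 13:30–14:30, 15:30–18:00.
Liang ∩ Viktor: 11:00–11:30.
Liang ∩ Viktor ∩ Rania: 11:00–11:30.
Windows ≥ 90 min: (none).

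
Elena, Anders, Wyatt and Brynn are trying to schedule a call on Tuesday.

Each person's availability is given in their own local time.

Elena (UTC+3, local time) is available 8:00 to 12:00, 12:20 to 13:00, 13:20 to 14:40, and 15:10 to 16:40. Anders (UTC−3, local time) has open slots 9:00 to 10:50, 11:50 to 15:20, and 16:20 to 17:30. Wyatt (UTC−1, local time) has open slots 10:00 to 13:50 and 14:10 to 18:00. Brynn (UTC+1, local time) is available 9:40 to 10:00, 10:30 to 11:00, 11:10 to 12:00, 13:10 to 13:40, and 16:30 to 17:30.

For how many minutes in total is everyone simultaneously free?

30 minutes

Elena → UTC: 05:00–09:00, 09:20–10:00, 10:20–11:40, 12:10–13:40.
Anders → UTC: 12:00–13:50, 14:50–18:20, 19:20–20:30.
Wyatt → UTC: 11:00–14:50, 15:10–19:00.
Brynn → UTC: 08:40–09:00, 09:30–10:00, 10:10–11:00, 12:10–12:40, 15:30–16:30.
Elena ∩ Anders: 12:10–13:40.
Elena ∩ Anders ∩ Wyatt: 12:10–13:40.
Elena ∩ Anders ∩ Wyatt ∩ Brynn: 12:10–12:40.
Total common minutes: 30.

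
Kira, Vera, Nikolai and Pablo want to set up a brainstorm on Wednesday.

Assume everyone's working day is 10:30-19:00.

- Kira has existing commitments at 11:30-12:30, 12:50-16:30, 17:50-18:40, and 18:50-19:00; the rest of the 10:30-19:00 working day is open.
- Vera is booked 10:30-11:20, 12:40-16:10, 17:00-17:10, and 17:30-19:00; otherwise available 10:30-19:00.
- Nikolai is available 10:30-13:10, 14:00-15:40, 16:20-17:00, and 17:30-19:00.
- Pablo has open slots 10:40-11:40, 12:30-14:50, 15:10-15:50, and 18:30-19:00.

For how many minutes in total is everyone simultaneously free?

20 minutes

Kira free within 10:30–19:00: 10:30–11:30, 12:30–12:50, 16:30–17:50, 18:40–18:50.
Vera free within 10:30–19:00: 11:20–12:40, 16:10–17:00, 17:10–17:30.
Kira ∩ Vera: 11:20–11:30, 12:30–12:40, 16:30–17:00, 17:10–17:30.
Kira ∩ Vera ∩ Nikolai: 11:20–11:30, 12:30–12:40, 16:30–17:00.
Kira ∩ Vera ∩ Nikolai ∩ Pablo: 11:20–11:30, 12:30–12:40.
Total common minutes: 10 + 10 = 20.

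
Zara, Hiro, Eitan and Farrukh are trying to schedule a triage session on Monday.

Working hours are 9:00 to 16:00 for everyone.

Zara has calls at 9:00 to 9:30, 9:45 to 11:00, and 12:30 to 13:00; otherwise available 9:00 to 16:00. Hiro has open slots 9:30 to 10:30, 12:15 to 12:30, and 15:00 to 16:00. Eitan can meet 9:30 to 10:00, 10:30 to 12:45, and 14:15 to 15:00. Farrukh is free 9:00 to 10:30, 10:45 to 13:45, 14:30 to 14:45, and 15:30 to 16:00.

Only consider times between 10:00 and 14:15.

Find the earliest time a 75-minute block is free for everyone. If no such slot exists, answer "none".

Zara free within 09:00–16:00: 09:30–09:45, 11:00–12:30, 13:00–16:00.
Zara ∩ Hiro: 09:30–09:45, 12:15–12:30, 15:00–16:00.
Zara ∩ Hiro ∩ Eitan: 09:30–09:45, 12:15–12:30.
Zara ∩ Hiro ∩ Eitan ∩ Farrukh: 09:30–09:45, 12:15–12:30.
Restricted to 10:00–14:15: 12:15–12:30.
Windows ≥ 75 min: (none).

none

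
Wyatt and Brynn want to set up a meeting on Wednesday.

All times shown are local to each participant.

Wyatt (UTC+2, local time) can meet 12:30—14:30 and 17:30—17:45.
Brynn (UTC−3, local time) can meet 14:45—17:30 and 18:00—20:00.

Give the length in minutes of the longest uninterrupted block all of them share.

Wyatt → UTC: 10:30–12:30, 15:30–15:45.
Brynn → UTC: 17:45–20:30, 21:00–23:00.
Wyatt ∩ Brynn: (none).
No common window.

0 minutes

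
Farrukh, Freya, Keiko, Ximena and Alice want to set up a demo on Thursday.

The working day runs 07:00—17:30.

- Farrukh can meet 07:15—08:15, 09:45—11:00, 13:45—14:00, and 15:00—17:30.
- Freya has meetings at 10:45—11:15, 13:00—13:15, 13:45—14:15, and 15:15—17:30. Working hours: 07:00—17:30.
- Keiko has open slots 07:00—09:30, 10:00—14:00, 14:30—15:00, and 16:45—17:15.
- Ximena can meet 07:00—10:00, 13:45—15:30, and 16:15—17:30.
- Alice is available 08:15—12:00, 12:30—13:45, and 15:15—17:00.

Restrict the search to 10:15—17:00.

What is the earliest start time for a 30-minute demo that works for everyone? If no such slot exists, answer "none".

none

Freya free within 07:00–17:30: 07:00–10:45, 11:15–13:00, 13:15–13:45, 14:15–15:15.
Farrukh ∩ Freya: 07:15–08:15, 09:45–10:45, 15:00–15:15.
Farrukh ∩ Freya ∩ Keiko: 07:15–08:15, 10:00–10:45.
Farrukh ∩ Freya ∩ Keiko ∩ Ximena: 07:15–08:15.
Farrukh ∩ Freya ∩ Keiko ∩ Ximena ∩ Alice: (none).
Restricted to 10:15–17:00: (none).
Windows ≥ 30 min: (none).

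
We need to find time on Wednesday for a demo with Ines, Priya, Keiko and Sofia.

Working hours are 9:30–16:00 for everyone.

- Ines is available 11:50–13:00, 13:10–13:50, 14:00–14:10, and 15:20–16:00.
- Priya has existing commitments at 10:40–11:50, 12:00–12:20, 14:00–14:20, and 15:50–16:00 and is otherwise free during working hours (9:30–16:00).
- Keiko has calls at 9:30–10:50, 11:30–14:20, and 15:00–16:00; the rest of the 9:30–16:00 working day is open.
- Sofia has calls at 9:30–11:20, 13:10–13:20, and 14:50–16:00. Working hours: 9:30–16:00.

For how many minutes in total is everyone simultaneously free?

0 minutes

Priya free within 09:30–16:00: 09:30–10:40, 11:50–12:00, 12:20–14:00, 14:20–15:50.
Keiko free within 09:30–16:00: 10:50–11:30, 14:20–15:00.
Sofia free within 09:30–16:00: 11:20–13:10, 13:20–14:50.
Ines ∩ Priya: 11:50–12:00, 12:20–13:00, 13:10–13:50, 15:20–15:50.
Ines ∩ Priya ∩ Keiko: (none).
Ines ∩ Priya ∩ Keiko ∩ Sofia: (none).
Total common minutes: 0.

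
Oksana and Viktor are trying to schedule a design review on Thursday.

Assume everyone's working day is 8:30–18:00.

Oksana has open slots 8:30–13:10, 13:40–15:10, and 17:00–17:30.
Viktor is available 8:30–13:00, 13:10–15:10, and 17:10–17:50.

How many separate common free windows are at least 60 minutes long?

2

Oksana ∩ Viktor: 08:30–13:00, 13:40–15:10, 17:10–17:30.
Windows ≥ 60 min: 08:30–13:00, 13:40–15:10.
That's 2 windows.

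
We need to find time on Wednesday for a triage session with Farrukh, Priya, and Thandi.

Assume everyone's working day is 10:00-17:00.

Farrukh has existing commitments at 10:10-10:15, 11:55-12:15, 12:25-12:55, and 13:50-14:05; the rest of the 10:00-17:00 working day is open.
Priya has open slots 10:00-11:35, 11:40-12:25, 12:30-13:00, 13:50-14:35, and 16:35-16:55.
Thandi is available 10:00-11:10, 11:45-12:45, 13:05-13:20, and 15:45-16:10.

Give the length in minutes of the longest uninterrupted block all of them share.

Farrukh free within 10:00–17:00: 10:00–10:10, 10:15–11:55, 12:15–12:25, 12:55–13:50, 14:05–17:00.
Farrukh ∩ Priya: 10:00–10:10, 10:15–11:35, 11:40–11:55, 12:15–12:25, 12:55–13:00, 14:05–14:35, 16:35–16:55.
Farrukh ∩ Priya ∩ Thandi: 10:00–10:10, 10:15–11:10, 11:45–11:55, 12:15–12:25.
Common window lengths: 10, 55, 10, 10 min; longest is 55.

55 minutes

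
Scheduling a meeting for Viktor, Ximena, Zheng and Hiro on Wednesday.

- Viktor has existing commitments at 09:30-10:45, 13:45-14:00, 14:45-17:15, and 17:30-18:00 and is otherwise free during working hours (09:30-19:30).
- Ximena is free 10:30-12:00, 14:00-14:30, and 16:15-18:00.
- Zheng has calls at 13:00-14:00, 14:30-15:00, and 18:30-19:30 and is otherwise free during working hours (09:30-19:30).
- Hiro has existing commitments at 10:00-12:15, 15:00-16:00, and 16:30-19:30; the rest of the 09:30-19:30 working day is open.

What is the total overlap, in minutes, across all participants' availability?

Viktor free within 09:30–19:30: 10:45–13:45, 14:00–14:45, 17:15–17:30, 18:00–19:30.
Zheng free within 09:30–19:30: 09:30–13:00, 14:00–14:30, 15:00–18:30.
Hiro free within 09:30–19:30: 09:30–10:00, 12:15–15:00, 16:00–16:30.
Viktor ∩ Ximena: 10:45–12:00, 14:00–14:30, 17:15–17:30.
Viktor ∩ Ximena ∩ Zheng: 10:45–12:00, 14:00–14:30, 17:15–17:30.
Viktor ∩ Ximena ∩ Zheng ∩ Hiro: 14:00–14:30.
Total common minutes: 30.

30 minutes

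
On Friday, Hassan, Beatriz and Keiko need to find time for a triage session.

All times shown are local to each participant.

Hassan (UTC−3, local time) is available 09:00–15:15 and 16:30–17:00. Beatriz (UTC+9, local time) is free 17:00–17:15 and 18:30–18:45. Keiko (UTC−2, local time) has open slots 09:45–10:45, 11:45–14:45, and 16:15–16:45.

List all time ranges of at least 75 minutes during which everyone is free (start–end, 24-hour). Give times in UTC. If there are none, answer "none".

none

Hassan → UTC: 12:00–18:15, 19:30–20:00.
Beatriz → UTC: 08:00–08:15, 09:30–09:45.
Keiko → UTC: 11:45–12:45, 13:45–16:45, 18:15–18:45.
Hassan ∩ Beatriz: (none).
Hassan ∩ Beatriz ∩ Keiko: (none).
Windows ≥ 75 min: (none).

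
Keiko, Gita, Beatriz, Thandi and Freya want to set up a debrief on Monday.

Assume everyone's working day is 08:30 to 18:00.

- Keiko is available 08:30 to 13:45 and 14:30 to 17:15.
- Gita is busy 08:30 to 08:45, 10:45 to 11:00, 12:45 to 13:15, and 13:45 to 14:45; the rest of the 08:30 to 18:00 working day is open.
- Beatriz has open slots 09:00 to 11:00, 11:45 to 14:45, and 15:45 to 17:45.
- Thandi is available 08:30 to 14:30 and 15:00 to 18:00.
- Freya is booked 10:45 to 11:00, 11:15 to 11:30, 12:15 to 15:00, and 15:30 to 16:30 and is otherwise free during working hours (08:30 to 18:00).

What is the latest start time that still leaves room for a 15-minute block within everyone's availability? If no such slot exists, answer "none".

Gita free within 08:30–18:00: 08:45–10:45, 11:00–12:45, 13:15–13:45, 14:45–18:00.
Freya free within 08:30–18:00: 08:30–10:45, 11:00–11:15, 11:30–12:15, 15:00–15:30, 16:30–18:00.
Keiko ∩ Gita: 08:45–10:45, 11:00–12:45, 13:15–13:45, 14:45–17:15.
Keiko ∩ Gita ∩ Beatriz: 09:00–10:45, 11:45–12:45, 13:15–13:45, 15:45–17:15.
Keiko ∩ Gita ∩ Beatriz ∩ Thandi: 09:00–10:45, 11:45–12:45, 13:15–13:45, 15:45–17:15.
Keiko ∩ Gita ∩ Beatriz ∩ Thandi ∩ Freya: 09:00–10:45, 11:45–12:15, 16:30–17:15.
Windows ≥ 15 min: 09:00–10:45, 11:45–12:15, 16:30–17:15.
Latest start in the last window 16:30–17:15 is 17:15 − 15 min = 17:00.

17:00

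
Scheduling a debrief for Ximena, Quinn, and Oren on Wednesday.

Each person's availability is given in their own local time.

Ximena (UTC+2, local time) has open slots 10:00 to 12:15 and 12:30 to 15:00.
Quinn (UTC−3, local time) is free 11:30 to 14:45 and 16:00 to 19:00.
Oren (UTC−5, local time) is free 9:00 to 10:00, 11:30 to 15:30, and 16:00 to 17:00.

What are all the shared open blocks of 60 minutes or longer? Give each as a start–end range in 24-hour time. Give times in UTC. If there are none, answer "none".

none

Ximena → UTC: 08:00–10:15, 10:30–13:00.
Quinn → UTC: 14:30–17:45, 19:00–22:00.
Oren → UTC: 14:00–15:00, 16:30–20:30, 21:00–22:00.
Ximena ∩ Quinn: (none).
Ximena ∩ Quinn ∩ Oren: (none).
Windows ≥ 60 min: (none).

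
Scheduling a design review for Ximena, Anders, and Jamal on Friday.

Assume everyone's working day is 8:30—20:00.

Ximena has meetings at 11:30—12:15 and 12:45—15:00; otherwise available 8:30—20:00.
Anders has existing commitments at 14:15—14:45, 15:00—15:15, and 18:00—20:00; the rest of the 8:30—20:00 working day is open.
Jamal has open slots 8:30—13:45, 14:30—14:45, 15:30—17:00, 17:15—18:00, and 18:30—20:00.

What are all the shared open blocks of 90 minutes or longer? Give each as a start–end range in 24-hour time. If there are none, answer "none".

Ximena free within 08:30–20:00: 08:30–11:30, 12:15–12:45, 15:00–20:00.
Anders free within 08:30–20:00: 08:30–14:15, 14:45–15:00, 15:15–18:00.
Ximena ∩ Anders: 08:30–11:30, 12:15–12:45, 15:15–18:00.
Ximena ∩ Anders ∩ Jamal: 08:30–11:30, 12:15–12:45, 15:30–17:00, 17:15–18:00.
Windows ≥ 90 min: 08:30–11:30, 15:30–17:00.

08:30–11:30, 15:30–17:00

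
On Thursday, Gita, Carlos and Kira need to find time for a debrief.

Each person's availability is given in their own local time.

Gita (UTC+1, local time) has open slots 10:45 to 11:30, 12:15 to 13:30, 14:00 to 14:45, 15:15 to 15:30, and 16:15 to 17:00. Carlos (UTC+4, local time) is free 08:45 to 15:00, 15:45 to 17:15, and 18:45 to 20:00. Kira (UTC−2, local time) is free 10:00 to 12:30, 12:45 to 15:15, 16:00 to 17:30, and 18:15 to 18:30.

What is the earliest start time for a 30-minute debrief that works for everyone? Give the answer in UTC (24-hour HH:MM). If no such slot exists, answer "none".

12:00

Gita → UTC: 09:45–10:30, 11:15–12:30, 13:00–13:45, 14:15–14:30, 15:15–16:00.
Carlos → UTC: 04:45–11:00, 11:45–13:15, 14:45–16:00.
Kira → UTC: 12:00–14:30, 14:45–17:15, 18:00–19:30, 20:15–20:30.
Gita ∩ Carlos: 09:45–10:30, 11:45–12:30, 13:00–13:15, 15:15–16:00.
Gita ∩ Carlos ∩ Kira: 12:00–12:30, 13:00–13:15, 15:15–16:00.
Windows ≥ 30 min: 12:00–12:30, 15:15–16:00.
Earliest such window starts at 12:00.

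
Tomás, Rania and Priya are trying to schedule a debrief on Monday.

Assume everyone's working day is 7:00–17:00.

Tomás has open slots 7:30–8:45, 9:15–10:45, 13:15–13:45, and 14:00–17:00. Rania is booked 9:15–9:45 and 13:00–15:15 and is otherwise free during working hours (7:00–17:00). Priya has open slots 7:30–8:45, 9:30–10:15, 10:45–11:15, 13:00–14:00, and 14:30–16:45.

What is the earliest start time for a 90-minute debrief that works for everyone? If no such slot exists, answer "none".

15:15

Rania free within 07:00–17:00: 07:00–09:15, 09:45–13:00, 15:15–17:00.
Tomás ∩ Rania: 07:30–08:45, 09:45–10:45, 15:15–17:00.
Tomás ∩ Rania ∩ Priya: 07:30–08:45, 09:45–10:15, 15:15–16:45.
Windows ≥ 90 min: 15:15–16:45.
Earliest such window starts at 15:15.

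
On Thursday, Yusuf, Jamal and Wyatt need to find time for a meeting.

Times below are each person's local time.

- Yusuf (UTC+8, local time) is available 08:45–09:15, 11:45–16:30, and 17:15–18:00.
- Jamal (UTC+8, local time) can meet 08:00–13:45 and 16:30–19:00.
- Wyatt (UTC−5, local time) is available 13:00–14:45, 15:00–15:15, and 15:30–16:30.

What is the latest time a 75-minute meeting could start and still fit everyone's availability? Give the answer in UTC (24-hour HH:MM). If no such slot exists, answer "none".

none

Yusuf → UTC: 00:45–01:15, 03:45–08:30, 09:15–10:00.
Jamal → UTC: 00:00–05:45, 08:30–11:00.
Wyatt → UTC: 18:00–19:45, 20:00–20:15, 20:30–21:30.
Yusuf ∩ Jamal: 00:45–01:15, 03:45–05:45, 09:15–10:00.
Yusuf ∩ Jamal ∩ Wyatt: (none).
Windows ≥ 75 min: (none).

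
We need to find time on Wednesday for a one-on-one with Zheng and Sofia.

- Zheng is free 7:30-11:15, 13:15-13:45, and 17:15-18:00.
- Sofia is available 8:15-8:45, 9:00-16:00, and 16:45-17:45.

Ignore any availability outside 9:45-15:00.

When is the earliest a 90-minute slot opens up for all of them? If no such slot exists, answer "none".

09:45

Zheng ∩ Sofia: 08:15–08:45, 09:00–11:15, 13:15–13:45, 17:15–17:45.
Restricted to 09:45–15:00: 09:45–11:15, 13:15–13:45.
Windows ≥ 90 min: 09:45–11:15.
Earliest such window starts at 09:45.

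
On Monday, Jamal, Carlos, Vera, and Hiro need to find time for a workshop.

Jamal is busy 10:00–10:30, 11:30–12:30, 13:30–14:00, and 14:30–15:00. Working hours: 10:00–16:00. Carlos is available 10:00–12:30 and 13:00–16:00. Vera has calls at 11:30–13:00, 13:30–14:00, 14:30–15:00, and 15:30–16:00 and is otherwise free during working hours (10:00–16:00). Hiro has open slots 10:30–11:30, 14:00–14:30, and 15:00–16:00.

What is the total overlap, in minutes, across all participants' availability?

Jamal free within 10:00–16:00: 10:30–11:30, 12:30–13:30, 14:00–14:30, 15:00–16:00.
Vera free within 10:00–16:00: 10:00–11:30, 13:00–13:30, 14:00–14:30, 15:00–15:30.
Jamal ∩ Carlos: 10:30–11:30, 13:00–13:30, 14:00–14:30, 15:00–16:00.
Jamal ∩ Carlos ∩ Vera: 10:30–11:30, 13:00–13:30, 14:00–14:30, 15:00–15:30.
Jamal ∩ Carlos ∩ Vera ∩ Hiro: 10:30–11:30, 14:00–14:30, 15:00–15:30.
Total common minutes: 60 + 30 + 30 = 120.

120 minutes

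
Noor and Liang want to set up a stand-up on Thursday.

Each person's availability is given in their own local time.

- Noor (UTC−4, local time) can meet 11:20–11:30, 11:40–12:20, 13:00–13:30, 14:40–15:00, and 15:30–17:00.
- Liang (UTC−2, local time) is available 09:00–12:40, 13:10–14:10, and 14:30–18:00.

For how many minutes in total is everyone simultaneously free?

Noor → UTC: 15:20–15:30, 15:40–16:20, 17:00–17:30, 18:40–19:00, 19:30–21:00.
Liang → UTC: 11:00–14:40, 15:10–16:10, 16:30–20:00.
Noor ∩ Liang: 15:20–15:30, 15:40–16:10, 17:00–17:30, 18:40–19:00, 19:30–20:00.
Total common minutes: 10 + 30 + 30 + 20 + 30 = 120.

120 minutes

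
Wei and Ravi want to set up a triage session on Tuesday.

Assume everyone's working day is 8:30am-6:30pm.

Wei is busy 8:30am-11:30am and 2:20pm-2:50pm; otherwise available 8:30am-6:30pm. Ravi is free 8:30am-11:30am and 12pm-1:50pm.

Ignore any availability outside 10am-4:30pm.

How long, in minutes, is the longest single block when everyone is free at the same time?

110 minutes

Wei free within 08:30–18:30: 11:30–14:20, 14:50–18:30.
Wei ∩ Ravi: 12:00–13:50.
Restricted to 10:00–16:30: 12:00–13:50.
Single common window of 110 minutes.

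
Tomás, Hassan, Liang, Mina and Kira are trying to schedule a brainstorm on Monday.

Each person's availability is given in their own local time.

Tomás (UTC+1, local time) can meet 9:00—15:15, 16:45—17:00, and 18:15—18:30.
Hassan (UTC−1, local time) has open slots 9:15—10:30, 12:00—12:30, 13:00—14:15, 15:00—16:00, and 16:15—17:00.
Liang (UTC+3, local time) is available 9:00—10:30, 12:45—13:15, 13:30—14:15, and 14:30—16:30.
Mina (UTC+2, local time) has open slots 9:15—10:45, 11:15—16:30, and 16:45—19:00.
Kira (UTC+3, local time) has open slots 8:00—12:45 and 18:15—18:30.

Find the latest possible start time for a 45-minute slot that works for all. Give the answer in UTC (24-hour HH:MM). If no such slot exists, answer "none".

Tomás → UTC: 08:00–14:15, 15:45–16:00, 17:15–17:30.
Hassan → UTC: 10:15–11:30, 13:00–13:30, 14:00–15:15, 16:00–17:00, 17:15–18:00.
Liang → UTC: 06:00–07:30, 09:45–10:15, 10:30–11:15, 11:30–13:30.
Mina → UTC: 07:15–08:45, 09:15–14:30, 14:45–17:00.
Kira → UTC: 05:00–09:45, 15:15–15:30.
Tomás ∩ Hassan: 10:15–11:30, 13:00–13:30, 14:00–14:15, 17:15–17:30.
Tomás ∩ Hassan ∩ Liang: 10:30–11:15, 13:00–13:30.
Tomás ∩ Hassan ∩ Liang ∩ Mina: 10:30–11:15, 13:00–13:30.
Tomás ∩ Hassan ∩ Liang ∩ Mina ∩ Kira: (none).
Windows ≥ 45 min: (none).

none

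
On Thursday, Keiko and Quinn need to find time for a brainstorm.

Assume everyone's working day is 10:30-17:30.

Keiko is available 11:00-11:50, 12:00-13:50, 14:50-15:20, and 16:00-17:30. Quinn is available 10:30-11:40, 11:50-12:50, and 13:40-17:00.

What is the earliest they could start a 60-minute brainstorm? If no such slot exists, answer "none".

16:00

Keiko ∩ Quinn: 11:00–11:40, 12:00–12:50, 13:40–13:50, 14:50–15:20, 16:00–17:00.
Windows ≥ 60 min: 16:00–17:00.
Earliest such window starts at 16:00.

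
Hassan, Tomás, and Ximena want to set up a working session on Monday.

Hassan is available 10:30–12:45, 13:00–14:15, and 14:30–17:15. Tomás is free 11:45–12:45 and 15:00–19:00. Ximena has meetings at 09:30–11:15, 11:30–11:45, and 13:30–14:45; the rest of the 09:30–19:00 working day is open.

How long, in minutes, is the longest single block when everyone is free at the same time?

Ximena free within 09:30–19:00: 11:15–11:30, 11:45–13:30, 14:45–19:00.
Hassan ∩ Tomás: 11:45–12:45, 15:00–17:15.
Hassan ∩ Tomás ∩ Ximena: 11:45–12:45, 15:00–17:15.
Common window lengths: 60, 135 min; longest is 135.

135 minutes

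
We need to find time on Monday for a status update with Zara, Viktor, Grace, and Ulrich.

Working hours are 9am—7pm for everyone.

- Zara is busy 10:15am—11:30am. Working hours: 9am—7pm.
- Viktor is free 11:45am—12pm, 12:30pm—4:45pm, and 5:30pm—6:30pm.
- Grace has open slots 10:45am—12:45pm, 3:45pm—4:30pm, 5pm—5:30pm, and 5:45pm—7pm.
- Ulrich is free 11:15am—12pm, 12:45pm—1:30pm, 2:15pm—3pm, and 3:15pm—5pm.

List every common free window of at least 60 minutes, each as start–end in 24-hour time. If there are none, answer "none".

Zara free within 09:00–19:00: 09:00–10:15, 11:30–19:00.
Zara ∩ Viktor: 11:45–12:00, 12:30–16:45, 17:30–18:30.
Zara ∩ Viktor ∩ Grace: 11:45–12:00, 12:30–12:45, 15:45–16:30, 17:45–18:30.
Zara ∩ Viktor ∩ Grace ∩ Ulrich: 11:45–12:00, 15:45–16:30.
Windows ≥ 60 min: (none).

none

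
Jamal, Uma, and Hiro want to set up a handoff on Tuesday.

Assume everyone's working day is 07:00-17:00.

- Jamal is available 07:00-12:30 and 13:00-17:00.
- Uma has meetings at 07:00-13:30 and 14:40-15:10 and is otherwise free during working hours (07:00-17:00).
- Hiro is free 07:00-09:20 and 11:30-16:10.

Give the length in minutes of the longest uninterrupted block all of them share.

70 minutes

Uma free within 07:00–17:00: 13:30–14:40, 15:10–17:00.
Jamal ∩ Uma: 13:30–14:40, 15:10–17:00.
Jamal ∩ Uma ∩ Hiro: 13:30–14:40, 15:10–16:10.
Common window lengths: 70, 60 min; longest is 70.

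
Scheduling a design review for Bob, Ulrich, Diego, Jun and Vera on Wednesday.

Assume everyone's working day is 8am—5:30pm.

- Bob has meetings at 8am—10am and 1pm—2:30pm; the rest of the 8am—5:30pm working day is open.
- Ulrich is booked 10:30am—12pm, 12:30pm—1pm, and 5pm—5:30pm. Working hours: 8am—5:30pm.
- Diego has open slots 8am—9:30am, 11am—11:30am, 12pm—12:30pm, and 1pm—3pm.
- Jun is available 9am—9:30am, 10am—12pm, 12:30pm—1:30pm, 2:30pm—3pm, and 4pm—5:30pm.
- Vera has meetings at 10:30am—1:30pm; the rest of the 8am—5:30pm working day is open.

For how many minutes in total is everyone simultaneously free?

30 minutes

Bob free within 08:00–17:30: 10:00–13:00, 14:30–17:30.
Ulrich free within 08:00–17:30: 08:00–10:30, 12:00–12:30, 13:00–17:00.
Vera free within 08:00–17:30: 08:00–10:30, 13:30–17:30.
Bob ∩ Ulrich: 10:00–10:30, 12:00–12:30, 14:30–17:00.
Bob ∩ Ulrich ∩ Diego: 12:00–12:30, 14:30–15:00.
Bob ∩ Ulrich ∩ Diego ∩ Jun: 14:30–15:00.
Bob ∩ Ulrich ∩ Diego ∩ Jun ∩ Vera: 14:30–15:00.
Total common minutes: 30.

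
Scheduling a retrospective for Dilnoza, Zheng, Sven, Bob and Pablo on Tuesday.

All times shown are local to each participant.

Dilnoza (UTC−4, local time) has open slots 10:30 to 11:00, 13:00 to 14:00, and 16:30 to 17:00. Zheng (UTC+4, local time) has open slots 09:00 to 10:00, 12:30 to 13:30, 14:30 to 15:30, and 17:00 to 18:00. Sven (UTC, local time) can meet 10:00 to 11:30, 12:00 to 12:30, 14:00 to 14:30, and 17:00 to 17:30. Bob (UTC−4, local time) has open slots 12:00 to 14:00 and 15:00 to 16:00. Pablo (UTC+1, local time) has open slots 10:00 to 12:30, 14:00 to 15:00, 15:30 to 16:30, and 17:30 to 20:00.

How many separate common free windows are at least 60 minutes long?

Dilnoza → UTC: 14:30–15:00, 17:00–18:00, 20:30–21:00.
Zheng → UTC: 05:00–06:00, 08:30–09:30, 10:30–11:30, 13:00–14:00.
Sven → UTC: 10:00–11:30, 12:00–12:30, 14:00–14:30, 17:00–17:30.
Bob → UTC: 16:00–18:00, 19:00–20:00.
Pablo → UTC: 09:00–11:30, 13:00–14:00, 14:30–15:30, 16:30–19:00.
Dilnoza ∩ Zheng: (none).
Dilnoza ∩ Zheng ∩ Sven: (none).
Dilnoza ∩ Zheng ∩ Sven ∩ Bob: (none).
Dilnoza ∩ Zheng ∩ Sven ∩ Bob ∩ Pablo: (none).
Windows ≥ 60 min: (none).
That's 0 windows.

0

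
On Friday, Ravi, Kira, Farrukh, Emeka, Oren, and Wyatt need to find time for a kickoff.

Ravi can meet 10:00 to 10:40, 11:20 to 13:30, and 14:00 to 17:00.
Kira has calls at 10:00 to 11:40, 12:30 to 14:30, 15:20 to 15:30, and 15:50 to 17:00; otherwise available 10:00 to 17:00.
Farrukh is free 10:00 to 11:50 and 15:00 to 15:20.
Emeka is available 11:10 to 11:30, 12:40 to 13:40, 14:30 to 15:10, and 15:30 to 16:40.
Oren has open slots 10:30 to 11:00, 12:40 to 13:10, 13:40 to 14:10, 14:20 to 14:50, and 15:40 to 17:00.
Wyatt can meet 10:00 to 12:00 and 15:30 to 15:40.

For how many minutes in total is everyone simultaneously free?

Kira free within 10:00–17:00: 11:40–12:30, 14:30–15:20, 15:30–15:50.
Ravi ∩ Kira: 11:40–12:30, 14:30–15:20, 15:30–15:50.
Ravi ∩ Kira ∩ Farrukh: 11:40–11:50, 15:00–15:20.
Ravi ∩ Kira ∩ Farrukh ∩ Emeka: 15:00–15:10.
Ravi ∩ Kira ∩ Farrukh ∩ Emeka ∩ Oren: (none).
Ravi ∩ Kira ∩ Farrukh ∩ Emeka ∩ Oren ∩ Wyatt: (none).
Total common minutes: 0.

0 minutes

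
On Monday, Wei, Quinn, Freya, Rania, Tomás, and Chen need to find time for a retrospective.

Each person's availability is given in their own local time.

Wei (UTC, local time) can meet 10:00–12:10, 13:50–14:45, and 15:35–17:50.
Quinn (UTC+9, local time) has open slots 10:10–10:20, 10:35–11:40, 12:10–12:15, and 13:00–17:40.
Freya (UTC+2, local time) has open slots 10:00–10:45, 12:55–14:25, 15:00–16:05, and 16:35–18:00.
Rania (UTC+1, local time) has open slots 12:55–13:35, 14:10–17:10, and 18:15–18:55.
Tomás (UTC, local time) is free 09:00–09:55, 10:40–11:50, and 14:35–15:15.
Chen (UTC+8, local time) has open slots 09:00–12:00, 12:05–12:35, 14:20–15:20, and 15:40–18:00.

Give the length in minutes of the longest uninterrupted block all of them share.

Wei → UTC: 10:00–12:10, 13:50–14:45, 15:35–17:50.
Quinn → UTC: 01:10–01:20, 01:35–02:40, 03:10–03:15, 04:00–08:40.
Freya → UTC: 08:00–08:45, 10:55–12:25, 13:00–14:05, 14:35–16:00.
Rania → UTC: 11:55–12:35, 13:10–16:10, 17:15–17:55.
Tomás → UTC: 09:00–09:55, 10:40–11:50, 14:35–15:15.
Chen → UTC: 01:00–04:00, 04:05–04:35, 06:20–07:20, 07:40–10:00.
Wei ∩ Quinn: (none).
Wei ∩ Quinn ∩ Freya: (none).
Wei ∩ Quinn ∩ Freya ∩ Rania: (none).
Wei ∩ Quinn ∩ Freya ∩ Rania ∩ Tomás: (none).
Wei ∩ Quinn ∩ Freya ∩ Rania ∩ Tomás ∩ Chen: (none).
No common window.

0 minutes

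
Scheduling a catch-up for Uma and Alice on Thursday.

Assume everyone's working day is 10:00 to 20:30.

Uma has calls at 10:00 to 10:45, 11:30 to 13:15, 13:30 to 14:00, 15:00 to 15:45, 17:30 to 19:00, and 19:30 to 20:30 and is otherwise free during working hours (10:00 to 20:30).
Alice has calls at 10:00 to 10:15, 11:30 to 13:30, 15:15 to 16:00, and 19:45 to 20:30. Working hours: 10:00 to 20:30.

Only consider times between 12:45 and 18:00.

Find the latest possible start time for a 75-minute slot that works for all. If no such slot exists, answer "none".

16:15

Uma free within 10:00–20:30: 10:45–11:30, 13:15–13:30, 14:00–15:00, 15:45–17:30, 19:00–19:30.
Alice free within 10:00–20:30: 10:15–11:30, 13:30–15:15, 16:00–19:45.
Uma ∩ Alice: 10:45–11:30, 14:00–15:00, 16:00–17:30, 19:00–19:30.
Restricted to 12:45–18:00: 14:00–15:00, 16:00–17:30.
Windows ≥ 75 min: 16:00–17:30.
Latest start in the last window 16:00–17:30 is 17:30 − 75 min = 16:15.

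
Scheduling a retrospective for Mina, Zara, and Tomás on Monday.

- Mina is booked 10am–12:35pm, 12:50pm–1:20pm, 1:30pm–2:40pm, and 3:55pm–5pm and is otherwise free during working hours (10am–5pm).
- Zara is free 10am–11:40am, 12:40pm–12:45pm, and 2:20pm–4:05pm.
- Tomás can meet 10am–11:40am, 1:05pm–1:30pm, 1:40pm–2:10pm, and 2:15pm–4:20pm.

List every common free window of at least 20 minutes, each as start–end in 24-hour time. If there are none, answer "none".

14:40–15:55

Mina free within 10:00–17:00: 12:35–12:50, 13:20–13:30, 14:40–15:55.
Mina ∩ Zara: 12:40–12:45, 14:40–15:55.
Mina ∩ Zara ∩ Tomás: 14:40–15:55.
Windows ≥ 20 min: 14:40–15:55.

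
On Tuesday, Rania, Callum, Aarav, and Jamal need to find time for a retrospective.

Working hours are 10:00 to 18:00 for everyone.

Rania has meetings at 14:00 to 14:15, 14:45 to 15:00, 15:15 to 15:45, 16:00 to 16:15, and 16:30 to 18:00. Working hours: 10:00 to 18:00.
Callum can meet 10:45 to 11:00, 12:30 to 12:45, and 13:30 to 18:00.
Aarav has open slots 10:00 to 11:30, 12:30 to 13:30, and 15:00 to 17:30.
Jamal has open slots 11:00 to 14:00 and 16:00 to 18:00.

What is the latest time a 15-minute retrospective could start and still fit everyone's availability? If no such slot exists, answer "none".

16:15

Rania free within 10:00–18:00: 10:00–14:00, 14:15–14:45, 15:00–15:15, 15:45–16:00, 16:15–16:30.
Rania ∩ Callum: 10:45–11:00, 12:30–12:45, 13:30–14:00, 14:15–14:45, 15:00–15:15, 15:45–16:00, 16:15–16:30.
Rania ∩ Callum ∩ Aarav: 10:45–11:00, 12:30–12:45, 15:00–15:15, 15:45–16:00, 16:15–16:30.
Rania ∩ Callum ∩ Aarav ∩ Jamal: 12:30–12:45, 16:15–16:30.
Windows ≥ 15 min: 12:30–12:45, 16:15–16:30.
Latest start in the last window 16:15–16:30 is 16:30 − 15 min = 16:15.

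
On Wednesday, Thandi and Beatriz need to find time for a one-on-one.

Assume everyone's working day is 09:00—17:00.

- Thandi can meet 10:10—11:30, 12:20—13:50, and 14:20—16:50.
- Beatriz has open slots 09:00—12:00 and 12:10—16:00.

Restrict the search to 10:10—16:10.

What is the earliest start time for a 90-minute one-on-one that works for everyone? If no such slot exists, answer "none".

Thandi ∩ Beatriz: 10:10–11:30, 12:20–13:50, 14:20–16:00.
Restricted to 10:10–16:10: 10:10–11:30, 12:20–13:50, 14:20–16:00.
Windows ≥ 90 min: 12:20–13:50, 14:20–16:00.
Earliest such window starts at 12:20.

12:20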